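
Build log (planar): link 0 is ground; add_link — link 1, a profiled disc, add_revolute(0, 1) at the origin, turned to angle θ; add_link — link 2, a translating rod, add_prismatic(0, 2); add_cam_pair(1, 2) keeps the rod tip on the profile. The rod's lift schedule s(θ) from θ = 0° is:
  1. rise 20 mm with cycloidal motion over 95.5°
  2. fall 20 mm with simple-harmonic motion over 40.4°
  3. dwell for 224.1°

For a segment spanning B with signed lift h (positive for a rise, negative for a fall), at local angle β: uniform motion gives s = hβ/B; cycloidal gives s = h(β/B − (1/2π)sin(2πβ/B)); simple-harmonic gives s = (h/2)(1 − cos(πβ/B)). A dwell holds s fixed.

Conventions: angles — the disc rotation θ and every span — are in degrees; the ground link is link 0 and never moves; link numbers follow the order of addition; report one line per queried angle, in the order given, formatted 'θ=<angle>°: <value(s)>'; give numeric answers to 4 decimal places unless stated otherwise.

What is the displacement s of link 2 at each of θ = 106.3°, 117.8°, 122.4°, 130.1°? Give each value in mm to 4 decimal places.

seg 1 [0°–95.5°] cycloidal, h=20: full span → s += 20 → s = 20.0000
seg 2 [95.5°–135.9°] simple-harmonic, h=-20: θ=106.3° here. β=10.8, B=40.4. -20/2·(1 − cos(π·0.2673)) = -3.3241 → s = 16.6759
seg 2 [95.5°–135.9°] simple-harmonic, h=-20: θ=117.8° here. β=22.3, B=40.4. -20/2·(1 − cos(π·0.5520)) = -11.6258 → s = 8.3742
seg 2 [95.5°–135.9°] simple-harmonic, h=-20: θ=122.4° here. β=26.9, B=40.4. -20/2·(1 − cos(π·0.6658)) = -14.9775 → s = 5.0225
seg 2 [95.5°–135.9°] simple-harmonic, h=-20: θ=130.1° here. β=34.6, B=40.4. -20/2·(1 − cos(π·0.8564)) = -19.0000 → s = 1.0000

θ=106.3°: 16.6759
θ=117.8°: 8.3742
θ=122.4°: 5.0225
θ=130.1°: 1.0000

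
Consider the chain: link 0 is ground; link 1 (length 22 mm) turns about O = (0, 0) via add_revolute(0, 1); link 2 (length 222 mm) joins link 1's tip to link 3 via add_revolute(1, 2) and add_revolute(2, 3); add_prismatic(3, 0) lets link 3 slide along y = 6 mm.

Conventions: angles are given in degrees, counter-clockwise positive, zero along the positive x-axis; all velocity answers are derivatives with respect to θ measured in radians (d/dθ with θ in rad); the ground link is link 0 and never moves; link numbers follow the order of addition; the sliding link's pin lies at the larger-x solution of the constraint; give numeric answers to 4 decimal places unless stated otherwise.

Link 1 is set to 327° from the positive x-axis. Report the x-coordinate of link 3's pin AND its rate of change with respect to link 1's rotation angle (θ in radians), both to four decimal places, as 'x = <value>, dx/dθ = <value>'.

geometry: r = 22 mm, L = 222 mm, e = 6 mm
crank pin P = (r cos θ, r sin θ) = (18.450752, -11.982059)
h = r sin θ − e = -11.982059 − 6 = -17.982059
x = r cos θ + √(L² − h²) = 18.450752 + 221.270526 = 239.721278
dx/dθ = −r sin θ − h·r cos θ/√(L² − h²) (θ in radians; h = -17.982059) = 13.481502

x = 239.7213, dx/dθ = 13.4815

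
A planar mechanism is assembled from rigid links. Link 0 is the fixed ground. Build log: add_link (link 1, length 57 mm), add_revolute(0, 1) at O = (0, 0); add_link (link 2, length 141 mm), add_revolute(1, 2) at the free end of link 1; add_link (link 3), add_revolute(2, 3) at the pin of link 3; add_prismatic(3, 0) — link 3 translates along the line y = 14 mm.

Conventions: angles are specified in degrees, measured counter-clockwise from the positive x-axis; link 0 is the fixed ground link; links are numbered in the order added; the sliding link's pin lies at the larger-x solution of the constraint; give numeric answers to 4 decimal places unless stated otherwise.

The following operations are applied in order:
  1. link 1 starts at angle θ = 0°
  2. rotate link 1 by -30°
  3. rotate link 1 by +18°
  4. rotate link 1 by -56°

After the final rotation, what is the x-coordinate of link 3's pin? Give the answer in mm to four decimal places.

geometry: r = 57 mm, L = 141 mm, e = 14 mm; θ starts at 0°
rotate link 1 by -30°: θ ← 0° -30° = -30°
rotate link 1 by +18°: θ ← -30° +18° = -12°
rotate link 1 by -56°: θ ← -12° -56° = -68°
crank pin P = (r cos θ, r sin θ) = (21.352576, -52.849480)
h = r sin θ − e = -52.849480 − 14 = -66.849480
x = r cos θ + √(L² − h²) = 21.352576 + 124.145669 = 145.498245

145.4982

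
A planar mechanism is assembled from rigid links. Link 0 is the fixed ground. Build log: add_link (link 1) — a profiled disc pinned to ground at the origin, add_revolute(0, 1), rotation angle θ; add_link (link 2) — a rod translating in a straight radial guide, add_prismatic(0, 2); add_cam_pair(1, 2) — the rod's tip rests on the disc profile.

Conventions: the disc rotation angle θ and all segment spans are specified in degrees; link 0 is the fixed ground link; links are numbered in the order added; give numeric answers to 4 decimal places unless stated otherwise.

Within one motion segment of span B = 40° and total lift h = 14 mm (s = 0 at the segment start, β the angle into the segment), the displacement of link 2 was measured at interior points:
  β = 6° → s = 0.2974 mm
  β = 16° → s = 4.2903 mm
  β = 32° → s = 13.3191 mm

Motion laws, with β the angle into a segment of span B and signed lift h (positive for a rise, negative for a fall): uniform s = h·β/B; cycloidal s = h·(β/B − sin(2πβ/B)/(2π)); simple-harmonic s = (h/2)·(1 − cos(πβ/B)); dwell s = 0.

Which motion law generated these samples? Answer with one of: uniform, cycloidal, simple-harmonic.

candidates at β/B = r: uniform s = h·r (linear in β); cycloidal s = h·(r − sin(2πr)/(2π)); simple-harmonic s = (h/2)(1 − cos(πr))
β=6°: printed 0.2974 | uniform 2.1000, cycloidal 0.2974, simple-harmonic 0.7630
β=16°: printed 4.2903 | uniform 5.6000, cycloidal 4.2903, simple-harmonic 4.8369
β=32°: printed 13.3191 | uniform 11.2000, cycloidal 13.3191, simple-harmonic 12.6631
only one law matches every sample → cycloidal

cycloidal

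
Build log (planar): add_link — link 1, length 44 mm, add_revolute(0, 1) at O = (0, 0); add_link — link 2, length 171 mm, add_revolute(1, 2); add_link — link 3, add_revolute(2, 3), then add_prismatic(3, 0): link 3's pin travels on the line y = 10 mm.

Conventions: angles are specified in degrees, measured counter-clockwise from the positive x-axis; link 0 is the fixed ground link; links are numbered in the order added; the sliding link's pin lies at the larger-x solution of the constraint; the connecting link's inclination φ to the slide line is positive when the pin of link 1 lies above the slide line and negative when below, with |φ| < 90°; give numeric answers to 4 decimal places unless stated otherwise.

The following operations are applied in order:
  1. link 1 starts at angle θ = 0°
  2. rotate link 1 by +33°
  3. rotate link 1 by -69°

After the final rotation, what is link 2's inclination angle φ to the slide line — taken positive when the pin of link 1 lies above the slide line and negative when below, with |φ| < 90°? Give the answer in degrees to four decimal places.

geometry: r = 44 mm, L = 171 mm, e = 10 mm; θ starts at 0°
rotate link 1 by +33°: θ ← 0° +33° = 33°
rotate link 1 by -69°: θ ← 33° -69° = -36°
h = r sin θ − e = -25.862551 − 10 = -35.862551
sin φ = h / L = -35.862551 / 171 = -0.20972252
φ = arcsin(-0.20972252) = -12.106092°

-12.1061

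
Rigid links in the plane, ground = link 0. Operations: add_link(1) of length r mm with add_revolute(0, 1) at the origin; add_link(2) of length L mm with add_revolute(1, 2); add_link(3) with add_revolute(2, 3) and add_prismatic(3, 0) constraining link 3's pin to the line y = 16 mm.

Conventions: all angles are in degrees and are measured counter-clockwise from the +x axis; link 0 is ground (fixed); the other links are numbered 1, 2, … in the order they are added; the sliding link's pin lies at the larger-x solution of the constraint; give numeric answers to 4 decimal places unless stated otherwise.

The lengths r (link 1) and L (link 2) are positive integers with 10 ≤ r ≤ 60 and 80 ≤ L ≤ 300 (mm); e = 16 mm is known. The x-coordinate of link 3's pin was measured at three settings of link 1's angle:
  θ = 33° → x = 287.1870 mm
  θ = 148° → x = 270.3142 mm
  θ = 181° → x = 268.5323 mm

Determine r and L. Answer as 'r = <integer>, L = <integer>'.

constraint per measurement: (x − r cos θ)² + (r sin θ − e)² = L²
subtracting the θ₁ and θ₂ equations cancels the r² and L² terms:
r = (x₁² − x₂²) / (2[(x₁cos θ₁ + e sin θ₁) − (x₂cos θ₂ + e sin θ₂)]) = 10.0000 → r = 10
L² = (x₁ − r cos θ₁)² + (r sin θ₁ − e)² = 77840.9828 → L = 279.0000 → L = 279
check at θ₃=181°: x = 268.5323 (printed 268.5323) ✓

r = 10, L = 279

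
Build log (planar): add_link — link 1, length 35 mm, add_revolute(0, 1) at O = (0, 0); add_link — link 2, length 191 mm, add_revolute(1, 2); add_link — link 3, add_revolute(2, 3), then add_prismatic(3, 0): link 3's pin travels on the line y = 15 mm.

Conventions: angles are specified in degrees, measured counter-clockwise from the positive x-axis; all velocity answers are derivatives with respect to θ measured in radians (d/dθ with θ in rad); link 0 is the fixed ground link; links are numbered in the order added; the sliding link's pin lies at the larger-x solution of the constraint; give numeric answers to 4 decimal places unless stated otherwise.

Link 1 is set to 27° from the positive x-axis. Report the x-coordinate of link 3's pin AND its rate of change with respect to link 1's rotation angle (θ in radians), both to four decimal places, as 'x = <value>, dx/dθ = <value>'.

geometry: r = 35 mm, L = 191 mm, e = 15 mm
crank pin P = (r cos θ, r sin θ) = (31.185228, 15.889667)
h = r sin θ − e = 15.889667 − 15 = 0.889667
x = r cos θ + √(L² − h²) = 31.185228 + 190.997928 = 222.183156
dx/dθ = −r sin θ − h·r cos θ/√(L² − h²) (θ in radians; h = 0.889667) = -16.034928

x = 222.1832, dx/dθ = -16.0349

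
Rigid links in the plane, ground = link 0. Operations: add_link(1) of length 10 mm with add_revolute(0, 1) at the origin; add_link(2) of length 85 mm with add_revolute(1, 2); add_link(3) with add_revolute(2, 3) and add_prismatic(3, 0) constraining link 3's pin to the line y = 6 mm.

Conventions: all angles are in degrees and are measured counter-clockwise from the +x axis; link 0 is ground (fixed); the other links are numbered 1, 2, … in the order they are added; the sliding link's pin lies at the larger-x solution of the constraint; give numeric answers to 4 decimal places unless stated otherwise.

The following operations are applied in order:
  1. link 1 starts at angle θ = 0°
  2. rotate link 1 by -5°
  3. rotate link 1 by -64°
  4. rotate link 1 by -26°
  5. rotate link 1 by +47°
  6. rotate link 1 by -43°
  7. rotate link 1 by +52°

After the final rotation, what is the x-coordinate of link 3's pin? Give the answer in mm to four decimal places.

geometry: r = 10 mm, L = 85 mm, e = 6 mm; θ starts at 0°
rotate link 1 by -5°: θ ← 0° -5° = -5°
rotate link 1 by -64°: θ ← -5° -64° = -69°
rotate link 1 by -26°: θ ← -69° -26° = -95°
rotate link 1 by +47°: θ ← -95° +47° = -48°
rotate link 1 by -43°: θ ← -48° -43° = -91°
rotate link 1 by +52°: θ ← -91° +52° = -39°
crank pin P = (r cos θ, r sin θ) = (7.771460, -6.293204)
h = r sin θ − e = -6.293204 − 6 = -12.293204
x = r cos θ + √(L² − h²) = 7.771460 + 84.106344 = 91.877804

91.8778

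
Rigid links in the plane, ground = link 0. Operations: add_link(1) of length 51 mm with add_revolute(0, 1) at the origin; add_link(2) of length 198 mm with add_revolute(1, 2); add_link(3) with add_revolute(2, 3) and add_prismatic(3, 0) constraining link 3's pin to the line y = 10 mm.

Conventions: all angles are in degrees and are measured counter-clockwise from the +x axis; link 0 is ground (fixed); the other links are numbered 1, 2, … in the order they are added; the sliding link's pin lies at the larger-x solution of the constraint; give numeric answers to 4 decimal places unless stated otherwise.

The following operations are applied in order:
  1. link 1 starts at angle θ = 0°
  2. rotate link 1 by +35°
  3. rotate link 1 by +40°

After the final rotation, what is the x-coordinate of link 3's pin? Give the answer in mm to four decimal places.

geometry: r = 51 mm, L = 198 mm, e = 10 mm; θ starts at 0°
rotate link 1 by +35°: θ ← 0° +35° = 35°
rotate link 1 by +40°: θ ← 35° +40° = 75°
crank pin P = (r cos θ, r sin θ) = (13.199771, 49.262217)
h = r sin θ − e = 49.262217 − 10 = 39.262217
x = r cos θ + √(L² − h²) = 13.199771 + 194.068231 = 207.268002

207.2680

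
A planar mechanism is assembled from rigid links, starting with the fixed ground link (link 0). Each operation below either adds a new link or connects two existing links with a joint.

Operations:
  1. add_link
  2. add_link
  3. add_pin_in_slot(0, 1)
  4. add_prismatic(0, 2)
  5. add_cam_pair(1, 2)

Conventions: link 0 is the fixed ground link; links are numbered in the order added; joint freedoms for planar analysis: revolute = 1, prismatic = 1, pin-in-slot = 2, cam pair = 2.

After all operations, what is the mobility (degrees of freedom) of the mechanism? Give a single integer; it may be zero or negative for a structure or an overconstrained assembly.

L=1 J1=0 J2=0
add link → L=2 J1=0 J2=0
add link → L=3 J1=0 J2=0
PS@0,1 dof=2 J2 → L=3 J1=0 J2=1
P@0,2 dof=1 J1 → L=3 J1=1 J2=1
C@1,2 dof=2 J2 → L=3 J1=1 J2=2
M=3(L−1)−2J1−J2=3·2−2·1−2=2

M = 2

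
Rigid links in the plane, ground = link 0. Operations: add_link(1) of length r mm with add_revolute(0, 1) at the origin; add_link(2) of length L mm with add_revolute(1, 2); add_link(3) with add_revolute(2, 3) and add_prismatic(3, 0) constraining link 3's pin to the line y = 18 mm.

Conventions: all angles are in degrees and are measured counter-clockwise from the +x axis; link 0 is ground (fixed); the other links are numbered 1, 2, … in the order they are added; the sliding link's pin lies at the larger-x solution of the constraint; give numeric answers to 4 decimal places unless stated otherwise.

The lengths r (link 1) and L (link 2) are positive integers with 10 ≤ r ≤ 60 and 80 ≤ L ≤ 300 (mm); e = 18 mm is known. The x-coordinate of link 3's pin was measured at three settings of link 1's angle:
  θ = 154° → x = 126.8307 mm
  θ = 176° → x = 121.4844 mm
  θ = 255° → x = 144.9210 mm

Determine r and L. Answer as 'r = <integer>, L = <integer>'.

constraint per measurement: (x − r cos θ)² + (r sin θ − e)² = L²
subtracting the θ₁ and θ₂ equations cancels the r² and L² terms:
r = (x₁² − x₂²) / (2[(x₁cos θ₁ + e sin θ₁) − (x₂cos θ₂ + e sin θ₂)]) = 47.9999 → r = 48
L² = (x₁ − r cos θ₁)² + (r sin θ₁ − e)² = 28900.0102 → L = 170.0000 → L = 170
check at θ₃=255°: x = 144.9210 (printed 144.9210) ✓

r = 48, L = 170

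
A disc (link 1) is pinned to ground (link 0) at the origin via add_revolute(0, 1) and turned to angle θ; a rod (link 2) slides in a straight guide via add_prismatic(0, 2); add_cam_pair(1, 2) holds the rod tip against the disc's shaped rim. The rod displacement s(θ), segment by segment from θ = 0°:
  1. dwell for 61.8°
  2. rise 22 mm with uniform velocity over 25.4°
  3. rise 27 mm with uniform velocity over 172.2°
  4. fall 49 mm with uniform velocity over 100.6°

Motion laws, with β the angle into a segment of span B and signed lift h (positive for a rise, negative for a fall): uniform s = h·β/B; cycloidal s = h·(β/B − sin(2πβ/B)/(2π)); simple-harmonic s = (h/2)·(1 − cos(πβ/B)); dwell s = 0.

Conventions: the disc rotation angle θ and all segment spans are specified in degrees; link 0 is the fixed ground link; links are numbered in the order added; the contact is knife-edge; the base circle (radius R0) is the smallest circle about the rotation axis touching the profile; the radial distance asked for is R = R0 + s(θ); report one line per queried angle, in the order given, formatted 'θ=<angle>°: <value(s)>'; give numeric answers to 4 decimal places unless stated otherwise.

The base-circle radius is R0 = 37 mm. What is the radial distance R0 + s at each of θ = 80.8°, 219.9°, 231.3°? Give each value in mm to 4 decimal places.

segment 1 (0° to 61.8°, dwell): s unchanged at 0.0000
θ = 80.8° falls in segment 2 (61.8° to 87.2°, uniform, h = 22): β = 80.8 − 61.8 = 19°, B = 25.4°; Δs = 22·19/25.4 = 16.4567; s = 0.0000 + 16.4567 = 16.4567
segment 2 (61.8° to 87.2°, uniform, h = 22) is passed completely: s = 0.0000 + (22) = 22.0000
θ = 219.9° falls in segment 3 (87.2° to 259.4°, uniform, h = 27): β = 219.9 − 87.2 = 132.7°, B = 172.2°; Δs = 27·132.7/172.2 = 20.8066; s = 22.0000 + 20.8066 = 42.8066
θ = 231.3° falls in segment 3 (87.2° to 259.4°, uniform, h = 27): β = 231.3 − 87.2 = 144.1°, B = 172.2°; Δs = 27·144.1/172.2 = 22.5941; s = 22.0000 + 22.5941 = 44.5941
θ=80.8°: R = R0 + s = 37 + 16.4567 = 53.4567
θ=219.9°: R = R0 + s = 37 + 42.8066 = 79.8066
θ=231.3°: R = R0 + s = 37 + 44.5941 = 81.5941

θ=80.8°: 53.4567
θ=219.9°: 79.8066
θ=231.3°: 81.5941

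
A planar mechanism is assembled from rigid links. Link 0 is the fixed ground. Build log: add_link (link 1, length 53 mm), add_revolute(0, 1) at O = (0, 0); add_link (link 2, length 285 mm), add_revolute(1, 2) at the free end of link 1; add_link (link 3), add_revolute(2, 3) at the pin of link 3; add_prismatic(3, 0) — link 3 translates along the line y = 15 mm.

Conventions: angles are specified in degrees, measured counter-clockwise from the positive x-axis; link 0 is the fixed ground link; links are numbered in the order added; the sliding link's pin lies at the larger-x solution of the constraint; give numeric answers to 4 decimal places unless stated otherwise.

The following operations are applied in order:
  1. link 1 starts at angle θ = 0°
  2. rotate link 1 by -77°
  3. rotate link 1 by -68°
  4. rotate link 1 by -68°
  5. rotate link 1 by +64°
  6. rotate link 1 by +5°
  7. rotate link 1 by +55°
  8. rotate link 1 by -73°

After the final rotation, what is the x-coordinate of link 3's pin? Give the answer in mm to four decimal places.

geometry: r = 53 mm, L = 285 mm, e = 15 mm; θ starts at 0°
rotate link 1 by -77°: θ ← 0° -77° = -77°
rotate link 1 by -68°: θ ← -77° -68° = -145°
rotate link 1 by -68°: θ ← -145° -68° = -213°
rotate link 1 by +64°: θ ← -213° +64° = -149°
rotate link 1 by +5°: θ ← -149° +5° = -144°
rotate link 1 by +55°: θ ← -144° +55° = -89°
rotate link 1 by -73°: θ ← -89° -73° = -162°
crank pin P = (r cos θ, r sin θ) = (-50.405995, -16.377901)
h = r sin θ − e = -16.377901 − 15 = -31.377901
x = r cos θ + √(L² − h²) = -50.405995 + 283.267413 = 232.861418

232.8614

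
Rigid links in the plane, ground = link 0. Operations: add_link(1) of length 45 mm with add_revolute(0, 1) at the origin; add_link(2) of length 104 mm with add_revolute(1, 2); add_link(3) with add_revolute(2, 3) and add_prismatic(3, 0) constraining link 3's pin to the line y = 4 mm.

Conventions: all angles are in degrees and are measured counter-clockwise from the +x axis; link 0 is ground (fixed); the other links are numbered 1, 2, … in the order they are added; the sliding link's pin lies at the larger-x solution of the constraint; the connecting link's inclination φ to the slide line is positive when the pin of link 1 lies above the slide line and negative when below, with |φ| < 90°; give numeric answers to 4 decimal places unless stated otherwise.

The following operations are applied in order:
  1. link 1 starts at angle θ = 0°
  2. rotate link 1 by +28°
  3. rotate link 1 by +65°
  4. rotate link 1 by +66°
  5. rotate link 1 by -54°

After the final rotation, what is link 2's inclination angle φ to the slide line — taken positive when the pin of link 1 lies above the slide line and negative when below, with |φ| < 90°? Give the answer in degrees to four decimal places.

geometry: r = 45 mm, L = 104 mm, e = 4 mm; θ starts at 0°
rotate link 1 by +28°: θ ← 0° +28° = 28°
rotate link 1 by +65°: θ ← 28° +65° = 93°
rotate link 1 by +66°: θ ← 93° +66° = 159°
rotate link 1 by -54°: θ ← 159° -54° = 105°
h = r sin θ − e = 43.466662 − 4 = 39.466662
sin φ = h / L = 39.466662 / 104 = 0.37948714
φ = arcsin(0.37948714) = 22.301918°

22.3019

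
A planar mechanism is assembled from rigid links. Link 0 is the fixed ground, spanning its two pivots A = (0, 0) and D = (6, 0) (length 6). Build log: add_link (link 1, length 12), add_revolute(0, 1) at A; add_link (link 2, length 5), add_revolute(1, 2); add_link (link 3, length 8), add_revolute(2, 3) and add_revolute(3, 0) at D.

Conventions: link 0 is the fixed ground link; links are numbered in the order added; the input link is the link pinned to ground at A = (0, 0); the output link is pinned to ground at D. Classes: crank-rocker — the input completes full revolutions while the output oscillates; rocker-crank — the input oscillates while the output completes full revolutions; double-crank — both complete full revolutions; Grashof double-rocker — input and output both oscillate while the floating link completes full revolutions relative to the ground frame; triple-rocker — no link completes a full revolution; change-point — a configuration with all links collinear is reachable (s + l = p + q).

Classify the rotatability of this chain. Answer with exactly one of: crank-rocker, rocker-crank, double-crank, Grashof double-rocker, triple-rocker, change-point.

lengths: ground=6, input=12, coupler=5, output=8
sorted: s=5 (shortest), l=12 (longest), p+q=14
s + l = 17 vs p + q = 14
s + l > p + q → non-Grashof → no link fully rotates → triple-rocker

triple-rocker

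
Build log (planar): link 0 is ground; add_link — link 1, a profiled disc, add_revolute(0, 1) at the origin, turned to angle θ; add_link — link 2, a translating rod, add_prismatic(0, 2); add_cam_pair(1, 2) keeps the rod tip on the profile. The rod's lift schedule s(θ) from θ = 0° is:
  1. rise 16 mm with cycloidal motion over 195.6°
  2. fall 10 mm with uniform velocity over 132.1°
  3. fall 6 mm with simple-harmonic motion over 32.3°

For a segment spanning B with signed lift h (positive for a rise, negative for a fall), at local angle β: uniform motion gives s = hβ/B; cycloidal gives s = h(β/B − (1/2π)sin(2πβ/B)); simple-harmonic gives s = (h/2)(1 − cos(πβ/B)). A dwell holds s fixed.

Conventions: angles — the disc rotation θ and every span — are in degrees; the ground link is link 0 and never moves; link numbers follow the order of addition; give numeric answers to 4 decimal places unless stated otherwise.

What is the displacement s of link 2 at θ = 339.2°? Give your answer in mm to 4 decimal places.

seg 1 [0°–195.6°] cycloidal, h=16: full span → s += 16 → s = 16.0000
seg 2 [195.6°–327.7°] uniform, h=-10: full span → s += -10 → s = 6.0000
seg 3 [327.7°–360°] simple-harmonic, h=-6: θ=339.2° here. β=11.5, B=32.3. -6/2·(1 − cos(π·0.3560)) = -1.6890 → s = 4.3110

4.3110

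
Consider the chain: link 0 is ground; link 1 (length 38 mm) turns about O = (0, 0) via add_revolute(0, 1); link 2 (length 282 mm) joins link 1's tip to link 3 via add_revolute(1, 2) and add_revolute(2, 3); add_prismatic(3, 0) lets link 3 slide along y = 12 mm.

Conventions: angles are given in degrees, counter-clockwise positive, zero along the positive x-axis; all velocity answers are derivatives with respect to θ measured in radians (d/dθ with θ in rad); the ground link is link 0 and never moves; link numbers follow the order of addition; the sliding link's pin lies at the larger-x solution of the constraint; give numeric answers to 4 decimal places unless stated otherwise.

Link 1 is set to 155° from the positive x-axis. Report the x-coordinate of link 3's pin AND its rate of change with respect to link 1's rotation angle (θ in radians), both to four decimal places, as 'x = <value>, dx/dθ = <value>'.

geometry: r = 38 mm, L = 282 mm, e = 12 mm
crank pin P = (r cos θ, r sin θ) = (-34.439696, 16.059494)
h = r sin θ − e = 16.059494 − 12 = 4.059494
x = r cos θ + √(L² − h²) = -34.439696 + 281.970780 = 247.531084
dx/dθ = −r sin θ − h·r cos θ/√(L² − h²) (θ in radians; h = 4.059494) = -15.563670

x = 247.5311, dx/dθ = -15.5637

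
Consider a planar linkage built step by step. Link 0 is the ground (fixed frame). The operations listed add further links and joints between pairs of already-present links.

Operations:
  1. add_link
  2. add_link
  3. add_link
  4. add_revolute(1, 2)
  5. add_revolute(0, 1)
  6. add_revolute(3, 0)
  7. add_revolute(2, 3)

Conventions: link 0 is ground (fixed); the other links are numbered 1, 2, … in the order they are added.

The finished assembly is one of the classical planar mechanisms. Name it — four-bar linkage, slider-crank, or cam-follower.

links: 4 (incl. ground); joints: 4 revolute, 0 prismatic, 0 higher (cam) pair, forming one closed loop
4 links in a single 4R loop → four-bar linkage

four-bar linkage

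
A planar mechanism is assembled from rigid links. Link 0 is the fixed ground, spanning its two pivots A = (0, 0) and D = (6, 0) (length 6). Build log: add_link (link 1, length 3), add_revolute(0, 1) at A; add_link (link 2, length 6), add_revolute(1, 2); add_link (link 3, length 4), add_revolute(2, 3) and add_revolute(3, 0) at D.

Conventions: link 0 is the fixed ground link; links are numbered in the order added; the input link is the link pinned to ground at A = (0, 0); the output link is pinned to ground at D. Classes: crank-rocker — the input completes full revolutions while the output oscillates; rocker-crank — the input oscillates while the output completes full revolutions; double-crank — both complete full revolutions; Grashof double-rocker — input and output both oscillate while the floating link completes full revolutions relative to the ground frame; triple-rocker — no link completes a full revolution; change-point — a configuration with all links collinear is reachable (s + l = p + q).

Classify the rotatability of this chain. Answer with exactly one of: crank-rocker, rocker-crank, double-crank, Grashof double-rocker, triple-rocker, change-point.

lengths: ground=6, input=3, coupler=6, output=4
sorted: s=3 (shortest), l=6 (longest), p+q=10
s + l = 9 vs p + q = 10
s + l < p + q (Grashof) with shortest = input link → crank-rocker

crank-rocker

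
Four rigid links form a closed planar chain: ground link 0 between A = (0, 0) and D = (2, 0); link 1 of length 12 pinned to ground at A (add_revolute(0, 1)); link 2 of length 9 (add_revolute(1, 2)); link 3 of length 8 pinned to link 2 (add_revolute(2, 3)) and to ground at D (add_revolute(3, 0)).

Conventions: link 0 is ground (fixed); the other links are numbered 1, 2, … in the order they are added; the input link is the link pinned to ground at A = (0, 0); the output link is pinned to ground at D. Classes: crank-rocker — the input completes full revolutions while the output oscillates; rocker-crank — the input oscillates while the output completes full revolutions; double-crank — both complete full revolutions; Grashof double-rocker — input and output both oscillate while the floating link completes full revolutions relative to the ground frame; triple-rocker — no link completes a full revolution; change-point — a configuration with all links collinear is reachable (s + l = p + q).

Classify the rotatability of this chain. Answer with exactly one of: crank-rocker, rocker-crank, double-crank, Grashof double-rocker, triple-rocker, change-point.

lengths: ground=2, input=12, coupler=9, output=8
sorted: s=2 (shortest), l=12 (longest), p+q=17
s + l = 14 vs p + q = 17
s + l < p + q (Grashof) with shortest = ground link → double-crank

double-crank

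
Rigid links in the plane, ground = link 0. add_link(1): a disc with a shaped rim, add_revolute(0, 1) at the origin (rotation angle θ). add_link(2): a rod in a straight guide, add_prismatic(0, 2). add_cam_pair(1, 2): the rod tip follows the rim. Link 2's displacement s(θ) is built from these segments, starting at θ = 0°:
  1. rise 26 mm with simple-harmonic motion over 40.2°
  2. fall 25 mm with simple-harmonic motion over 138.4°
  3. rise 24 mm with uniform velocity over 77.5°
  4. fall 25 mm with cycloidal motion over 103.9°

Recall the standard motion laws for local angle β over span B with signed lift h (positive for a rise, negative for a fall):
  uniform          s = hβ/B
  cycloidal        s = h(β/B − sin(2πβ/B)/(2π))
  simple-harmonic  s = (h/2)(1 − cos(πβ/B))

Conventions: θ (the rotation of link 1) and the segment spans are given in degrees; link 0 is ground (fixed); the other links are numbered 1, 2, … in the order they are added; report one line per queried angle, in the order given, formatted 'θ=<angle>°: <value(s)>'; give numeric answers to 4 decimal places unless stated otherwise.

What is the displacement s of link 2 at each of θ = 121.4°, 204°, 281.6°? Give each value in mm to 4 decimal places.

segment 1 (0° to 40.2°, simple-harmonic, h = 26) is passed completely: s = 0.0000 + (26) = 26.0000
θ = 121.4° falls in segment 2 (40.2° to 178.6°, simple-harmonic, h = -25): β = 121.4 − 40.2 = 81.2°, B = 138.4°; Δs = -25/2·(1 − cos(π·0.5867)) = -15.8630; s = 26.0000 − 15.8630 = 10.1370
segment 2 (40.2° to 178.6°, simple-harmonic, h = -25) is passed completely: s = 26.0000 + (-25) = 1.0000
θ = 204° falls in segment 3 (178.6° to 256.1°, uniform, h = 24): β = 204 − 178.6 = 25.4°, B = 77.5°; Δs = 24·25.4/77.5 = 7.8658; s = 1.0000 + 7.8658 = 8.8658
segment 3 (178.6° to 256.1°, uniform, h = 24) is passed completely: s = 1.0000 + (24) = 25.0000
θ = 281.6° falls in segment 4 (256.1° to 360°, cycloidal, h = -25): β = 281.6 − 256.1 = 25.5°, B = 103.9°; Δs = -25·(0.2454 − sin(2π·0.2454)/(2π)) = -2.1585; s = 25.0000 − 2.1585 = 22.8415

θ=121.4°: 10.1370
θ=204°: 8.8658
θ=281.6°: 22.8415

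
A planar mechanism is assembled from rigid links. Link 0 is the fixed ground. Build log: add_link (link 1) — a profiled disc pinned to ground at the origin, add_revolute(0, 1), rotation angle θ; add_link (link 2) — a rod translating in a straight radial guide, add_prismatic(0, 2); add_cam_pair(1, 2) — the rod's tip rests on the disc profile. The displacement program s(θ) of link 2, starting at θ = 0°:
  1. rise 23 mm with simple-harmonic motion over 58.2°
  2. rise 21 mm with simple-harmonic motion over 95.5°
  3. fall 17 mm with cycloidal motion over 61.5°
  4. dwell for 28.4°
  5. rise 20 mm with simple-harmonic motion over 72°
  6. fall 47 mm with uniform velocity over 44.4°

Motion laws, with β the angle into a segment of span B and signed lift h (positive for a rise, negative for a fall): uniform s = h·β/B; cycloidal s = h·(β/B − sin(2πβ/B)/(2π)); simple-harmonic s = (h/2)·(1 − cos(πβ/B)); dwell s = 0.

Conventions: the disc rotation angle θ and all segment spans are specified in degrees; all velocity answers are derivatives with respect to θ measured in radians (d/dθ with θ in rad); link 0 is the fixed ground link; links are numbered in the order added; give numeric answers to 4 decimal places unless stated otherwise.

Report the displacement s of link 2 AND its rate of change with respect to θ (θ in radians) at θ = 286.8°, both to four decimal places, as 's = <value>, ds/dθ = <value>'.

seg 1 [0°–58.2°] simple-harmonic, h=23: full span → s += 23 → s = 23.0000
seg 2 [58.2°–153.7°] simple-harmonic, h=21: full span → s += 21 → s = 44.0000
seg 3 [153.7°–215.2°] cycloidal, h=-17: full span → s += -17 → s = 27.0000
seg 4 [215.2°–243.6°] dwell: s stays 27.0000
seg 5 [243.6°–315.6°] simple-harmonic, h=20: θ=286.8° here. β=43.2, B=72. 20/2·(1 − cos(π·0.6000)) = 13.0902 → s = 40.0902
velocity in seg [243.6°–315.6°] (simple-harmonic), θ in radians: β = 43.2° = 0.7540 rad, B = 72° = 1.2566 rad; ds/dθ = (πh/(2B)) sin(πβ/B) = (π·20/(2·1.2566)) sin(π·0.6000) = 23.776413 mm/rad

s = 40.0902, ds/dθ = 23.7764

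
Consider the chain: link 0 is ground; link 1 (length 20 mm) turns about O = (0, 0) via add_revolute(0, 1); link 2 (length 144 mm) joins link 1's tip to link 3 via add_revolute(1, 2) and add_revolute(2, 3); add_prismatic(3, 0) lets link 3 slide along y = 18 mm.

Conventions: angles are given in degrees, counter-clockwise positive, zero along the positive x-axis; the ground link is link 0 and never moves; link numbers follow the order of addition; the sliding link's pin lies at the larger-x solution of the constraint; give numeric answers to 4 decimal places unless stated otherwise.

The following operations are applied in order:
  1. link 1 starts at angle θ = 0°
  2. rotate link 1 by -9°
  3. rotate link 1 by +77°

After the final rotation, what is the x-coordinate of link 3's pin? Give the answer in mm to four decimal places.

geometry: r = 20 mm, L = 144 mm, e = 18 mm; θ starts at 0°
rotate link 1 by -9°: θ ← 0° -9° = -9°
rotate link 1 by +77°: θ ← -9° +77° = 68°
crank pin P = (r cos θ, r sin θ) = (7.492132, 18.543677)
h = r sin θ − e = 18.543677 − 18 = 0.543677
x = r cos θ + √(L² − h²) = 7.492132 + 143.998974 = 151.491106

151.4911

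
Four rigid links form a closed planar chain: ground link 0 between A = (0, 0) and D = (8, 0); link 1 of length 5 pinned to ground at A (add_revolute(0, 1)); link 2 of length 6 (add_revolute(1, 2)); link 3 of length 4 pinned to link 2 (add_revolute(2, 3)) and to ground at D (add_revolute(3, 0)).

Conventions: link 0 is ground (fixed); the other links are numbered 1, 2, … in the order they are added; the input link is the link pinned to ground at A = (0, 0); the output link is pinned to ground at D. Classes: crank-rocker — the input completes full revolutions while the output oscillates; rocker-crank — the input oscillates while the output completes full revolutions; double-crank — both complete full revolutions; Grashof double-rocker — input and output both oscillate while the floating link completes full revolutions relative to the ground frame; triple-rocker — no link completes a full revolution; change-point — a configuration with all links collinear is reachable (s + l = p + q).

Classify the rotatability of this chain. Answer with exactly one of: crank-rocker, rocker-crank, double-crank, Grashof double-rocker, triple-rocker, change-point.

lengths: ground=8, input=5, coupler=6, output=4
sorted: s=4 (shortest), l=8 (longest), p+q=11
s + l = 12 vs p + q = 11
s + l > p + q → non-Grashof → no link fully rotates → triple-rocker

triple-rocker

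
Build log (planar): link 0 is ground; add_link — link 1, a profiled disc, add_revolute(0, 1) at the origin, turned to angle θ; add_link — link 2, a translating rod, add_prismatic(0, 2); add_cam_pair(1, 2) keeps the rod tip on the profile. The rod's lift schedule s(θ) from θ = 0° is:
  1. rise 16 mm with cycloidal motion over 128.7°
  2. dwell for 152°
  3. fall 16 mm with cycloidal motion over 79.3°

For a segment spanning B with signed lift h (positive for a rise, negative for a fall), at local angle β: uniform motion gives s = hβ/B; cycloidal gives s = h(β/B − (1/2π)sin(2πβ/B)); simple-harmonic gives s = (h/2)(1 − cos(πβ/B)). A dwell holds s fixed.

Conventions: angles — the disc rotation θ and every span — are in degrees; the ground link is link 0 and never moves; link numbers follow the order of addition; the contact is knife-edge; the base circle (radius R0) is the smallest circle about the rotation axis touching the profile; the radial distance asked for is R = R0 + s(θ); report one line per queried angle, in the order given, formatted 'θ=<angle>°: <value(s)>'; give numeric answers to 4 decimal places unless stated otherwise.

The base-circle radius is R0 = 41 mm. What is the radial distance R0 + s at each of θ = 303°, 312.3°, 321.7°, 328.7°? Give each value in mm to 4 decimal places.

seg 1 [0°–128.7°] cycloidal, h=16: full span → s += 16 → s = 16.0000
seg 2 [128.7°–280.7°] dwell: s stays 16.0000
seg 3 [280.7°–360°] cycloidal, h=-16: θ=303° here. β=22.3, B=79.3. -16·(0.2812 − sin(2π·0.2812)/(2π)) = -2.0017 → s = 13.9983
seg 3 [280.7°–360°] cycloidal, h=-16: θ=312.3° here. β=31.6, B=79.3. -16·(0.3985 − sin(2π·0.3985)/(2π)) = -4.8595 → s = 11.1405
seg 3 [280.7°–360°] cycloidal, h=-16: θ=321.7° here. β=41, B=79.3. -16·(0.5170 − sin(2π·0.5170)/(2π)) = -8.5442 → s = 7.4558
seg 3 [280.7°–360°] cycloidal, h=-16: θ=328.7° here. β=48, B=79.3. -16·(0.6053 − sin(2π·0.6053)/(2π)) = -11.2492 → s = 4.7508
θ=303°: R = R0 + s = 41 + 13.9983 = 54.9983
θ=312.3°: R = R0 + s = 41 + 11.1405 = 52.1405
θ=321.7°: R = R0 + s = 41 + 7.4558 = 48.4558
θ=328.7°: R = R0 + s = 41 + 4.7508 = 45.7508

θ=303°: 54.9983
θ=312.3°: 52.1405
θ=321.7°: 48.4558
θ=328.7°: 45.7508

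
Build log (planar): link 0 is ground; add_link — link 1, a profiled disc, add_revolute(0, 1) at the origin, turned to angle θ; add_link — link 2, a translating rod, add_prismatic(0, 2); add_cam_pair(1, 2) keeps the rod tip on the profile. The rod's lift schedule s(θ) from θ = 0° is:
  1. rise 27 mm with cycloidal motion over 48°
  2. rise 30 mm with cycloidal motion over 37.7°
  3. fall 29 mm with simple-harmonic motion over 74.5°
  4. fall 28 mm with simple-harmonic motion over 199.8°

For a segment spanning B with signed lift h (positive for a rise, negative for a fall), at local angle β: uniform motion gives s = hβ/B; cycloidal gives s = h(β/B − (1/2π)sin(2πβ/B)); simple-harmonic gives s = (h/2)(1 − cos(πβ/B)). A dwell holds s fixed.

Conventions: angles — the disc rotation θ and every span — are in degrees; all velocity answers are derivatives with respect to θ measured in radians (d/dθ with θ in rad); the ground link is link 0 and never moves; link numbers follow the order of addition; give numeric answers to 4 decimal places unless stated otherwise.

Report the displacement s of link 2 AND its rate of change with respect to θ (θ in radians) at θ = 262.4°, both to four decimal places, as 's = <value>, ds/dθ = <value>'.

seg 1 [0°–48°] cycloidal, h=27: full span → s += 27 → s = 27.0000
seg 2 [48°–85.7°] cycloidal, h=30: full span → s += 30 → s = 57.0000
seg 3 [85.7°–160.2°] simple-harmonic, h=-29: full span → s += -29 → s = 28.0000
seg 4 [160.2°–360°] simple-harmonic, h=-28: θ=262.4° here. β=102.2, B=199.8. -28/2·(1 − cos(π·0.5115)) = -14.5062 → s = 13.4938
velocity in seg [160.2°–360°] (simple-harmonic), θ in radians: β = 102.2° = 1.7837 rad, B = 199.8° = 3.4872 rad; ds/dθ = (πh/(2B)) sin(πβ/B) = (π·(-28)/(2·3.4872)) sin(π·0.5115) = -12.604366 mm/rad

s = 13.4938, ds/dθ = -12.6044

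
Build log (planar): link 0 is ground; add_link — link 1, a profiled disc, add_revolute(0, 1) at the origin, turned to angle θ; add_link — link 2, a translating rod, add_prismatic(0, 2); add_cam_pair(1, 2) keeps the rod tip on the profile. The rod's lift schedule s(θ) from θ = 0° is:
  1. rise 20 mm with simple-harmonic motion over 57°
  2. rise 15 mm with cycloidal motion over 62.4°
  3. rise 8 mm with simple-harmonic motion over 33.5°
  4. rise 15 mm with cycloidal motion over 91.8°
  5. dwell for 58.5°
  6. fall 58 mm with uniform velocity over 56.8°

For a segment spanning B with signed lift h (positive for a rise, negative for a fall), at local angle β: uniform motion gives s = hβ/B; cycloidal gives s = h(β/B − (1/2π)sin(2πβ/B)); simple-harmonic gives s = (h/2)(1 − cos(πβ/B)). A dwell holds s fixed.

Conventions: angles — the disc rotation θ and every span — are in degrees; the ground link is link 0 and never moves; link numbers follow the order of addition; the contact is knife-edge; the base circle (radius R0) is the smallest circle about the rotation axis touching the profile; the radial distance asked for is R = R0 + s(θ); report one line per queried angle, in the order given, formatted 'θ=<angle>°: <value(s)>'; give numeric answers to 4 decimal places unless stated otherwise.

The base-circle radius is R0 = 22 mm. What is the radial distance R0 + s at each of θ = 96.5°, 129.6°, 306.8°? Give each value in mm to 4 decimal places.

seg 1 [0°–57°] simple-harmonic, h=20: full span → s += 20 → s = 20.0000
seg 2 [57°–119.4°] cycloidal, h=15: θ=96.5° here. β=39.5, B=62.4. 15·(0.6330 − sin(2π·0.6330)/(2π)) = 11.2661 → s = 31.2661
seg 2 [57°–119.4°] cycloidal, h=15: full span → s += 15 → s = 35.0000
seg 3 [119.4°–152.9°] simple-harmonic, h=8: θ=129.6° here. β=10.2, B=33.5. 8/2·(1 − cos(π·0.3045)) = 1.6946 → s = 36.6946
seg 3 [119.4°–152.9°] simple-harmonic, h=8: full span → s += 8 → s = 43.0000
seg 4 [152.9°–244.7°] cycloidal, h=15: full span → s += 15 → s = 58.0000
seg 5 [244.7°–303.2°] dwell: s stays 58.0000
seg 6 [303.2°–360°] uniform, h=-58: θ=306.8° here. β=3.6, B=56.8. -58·3.6/56.8 = -3.6761 → s = 54.3239
θ=96.5°: R = R0 + s = 22 + 31.2661 = 53.2661
θ=129.6°: R = R0 + s = 22 + 36.6946 = 58.6946
θ=306.8°: R = R0 + s = 22 + 54.3239 = 76.3239

θ=96.5°: 53.2661
θ=129.6°: 58.6946
θ=306.8°: 76.3239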